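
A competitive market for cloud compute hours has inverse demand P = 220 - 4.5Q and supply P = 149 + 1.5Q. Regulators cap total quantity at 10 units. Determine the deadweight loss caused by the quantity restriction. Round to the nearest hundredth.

10.08

Without the quota, 220 - 4.5Q = 149 + 1.5Q gives Q* = 11.8333.
At Q = 10 the demand price is 220 - 4.5(10) = 175 and the supply price is 149 + 1.5(10) = 164.
DWL = (1/2)(gap between curves at 10) x (Q* - 10) = (1/2)(11)(1.8333) = 10.0833.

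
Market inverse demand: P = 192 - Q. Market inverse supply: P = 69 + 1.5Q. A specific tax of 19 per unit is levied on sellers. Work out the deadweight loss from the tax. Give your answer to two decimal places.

72.20

Pre-tax equilibrium: 192 - Q = 69 + 1.5Q gives Q* = 49.2, P* = 142.8.
A tax on sellers shifts supply up by 19: 192 - Q = 69 + 1.5Q + 19, so Q_t = 41.6. Buyers pay P_b = 150.4; sellers receive P_s = P_b - 19 = 131.4.
Deadweight loss is the triangle between the curves from Q_t to Q*: (1/2)(49.2 - 41.6)(19) = 72.2.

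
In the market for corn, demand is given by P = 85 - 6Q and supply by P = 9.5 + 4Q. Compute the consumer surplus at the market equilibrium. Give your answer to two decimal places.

Equilibrium: 85 - 6Q = 9.5 + 4Q, so Q* = 7.55 and P* = 39.7.
CS is the area between the demand curve and P* from 0 to Q*: (1/2)(7.55)(45.3) = 171.0075.

171.01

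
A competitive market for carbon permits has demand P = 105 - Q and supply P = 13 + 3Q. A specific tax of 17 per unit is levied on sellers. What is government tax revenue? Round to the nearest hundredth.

Without the tax, 105 - Q = 13 + 3Q so Q* = 23 and P* = 82.
A tax on sellers shifts supply up by 17: 105 - Q = 13 + 3Q + 17, so Q_t = 18.75. Buyers pay P_b = 86.25; sellers receive P_s = P_b - 17 = 69.25.
Tax revenue = t x Q_t = 17 x 18.75 = 318.75.

318.75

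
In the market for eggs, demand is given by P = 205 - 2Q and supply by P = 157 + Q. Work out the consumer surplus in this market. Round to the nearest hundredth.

Set 205 - 2Q = 157 + Q, which gives 48 = 3Q, so Q* = 16 and P* = 205 - 2(16) = 173.
The demand choke price is 205, so CS = (1/2)(Q*)(205 - P*) = (1/2)(16)(32) = 256.

256.00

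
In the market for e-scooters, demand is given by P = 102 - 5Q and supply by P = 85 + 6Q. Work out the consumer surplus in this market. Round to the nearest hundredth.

5.97

Set 102 - 5Q = 85 + 6Q, which gives 17 = 11Q, so Q* = 1.5455 and P* = 102 - 5(1.5455) = 94.2727.
Consumer surplus is the triangle under demand above P*: (1/2)(1.5455)(102 - 94.2727) = (1/2)(1.5455)(7.7273) = 5.9711.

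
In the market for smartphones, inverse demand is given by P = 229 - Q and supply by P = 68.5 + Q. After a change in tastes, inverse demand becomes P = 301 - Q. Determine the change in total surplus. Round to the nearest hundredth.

Initial equilibrium: Q_0 = 80.25, P_0 = 148.75; CS_0 = (1/2)(80.25)(80.25) = 3220.0312, PS_0 = (1/2)(80.25)(80.25) = 3220.0312.
New equilibrium: 301 - Q = 68.5 + Q gives Q_1 = 116.25, P_1 = 184.75; CS_1 = 6757.0312, PS_1 = 6757.0312.
Change in total surplus = (6757.0312 + 6757.0312) - (3220.0312 + 3220.0312) = 7074.

7074.00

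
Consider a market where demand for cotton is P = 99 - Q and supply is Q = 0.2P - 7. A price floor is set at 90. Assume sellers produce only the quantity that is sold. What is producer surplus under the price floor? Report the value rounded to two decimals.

292.50

Rewriting supply in inverse form: P = 35 + 5Q.
Without the control, 99 - Q = 35 + 5Q so Q* = 10.6667 and P* = 88.3333.
At P = 90, buyers demand (99 - 90)/1 = 9 while sellers would supply more, so the quantity traded is 9 at price 90.
The supply price at Q = 9 is 80. PS is the trapezoid between 90 and supply over [0, 9]: (1/2)[(90 - 35) + (90 - 80)](9) = 292.5.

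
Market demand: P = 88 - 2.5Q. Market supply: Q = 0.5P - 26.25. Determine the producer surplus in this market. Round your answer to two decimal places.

Rewriting supply in inverse form: P = 52.5 + 2Q.
Equilibrium: 88 - 2.5Q = 52.5 + 2Q, so Q* = 7.8889 and P* = 68.2778.
The supply curve's price intercept is 52.5, so PS = (1/2)(Q*)(P* - 52.5) = (1/2)(7.8889)(15.7778) = 62.2346.

62.23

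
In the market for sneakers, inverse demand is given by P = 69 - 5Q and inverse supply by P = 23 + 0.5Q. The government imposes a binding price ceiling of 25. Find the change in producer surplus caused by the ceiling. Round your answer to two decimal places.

-13.49

Free-market equilibrium: 69 - 5Q = 23 + 0.5Q gives Q* = 8.3636, P* = 27.1818.
At P = 25, sellers supply (25 - 23)/0.5 = 4 while buyers want more, so the quantity traded is 4 at price 25.
PS goes from (1/2)(8.3636)(4.1818) = 17.4876 to 4 (computed as (25 - 23)(4) - (1/2)(0.5)(4)^2), a change of -13.4876.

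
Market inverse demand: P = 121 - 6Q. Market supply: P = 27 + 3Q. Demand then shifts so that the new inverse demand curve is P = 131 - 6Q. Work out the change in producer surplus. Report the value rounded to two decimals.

36.67

Initial equilibrium: Q_0 = 10.4444, P_0 = 58.3333; CS_0 = (1/2)(10.4444)(62.6667) = 327.2593, PS_0 = (1/2)(10.4444)(31.3333) = 163.6296.
New equilibrium: 131 - 6Q = 27 + 3Q gives Q_1 = 11.5556, P_1 = 61.6667; CS_1 = 400.5926, PS_1 = 200.2963.
Change in producer surplus = 200.2963 - 163.6296 = 36.6667.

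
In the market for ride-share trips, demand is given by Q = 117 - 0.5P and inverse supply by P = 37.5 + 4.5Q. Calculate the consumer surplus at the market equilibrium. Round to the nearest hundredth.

Rewriting demand in inverse form: P = 234 - 2Q.
Setting demand equal to supply, 196.5 = 6.5Q, so Q* = 30.2308 and P* = 173.5385.
Consumer surplus is the triangle under demand above P*: (1/2)(30.2308)(234 - 173.5385) = (1/2)(30.2308)(60.4615) = 913.8994.

913.90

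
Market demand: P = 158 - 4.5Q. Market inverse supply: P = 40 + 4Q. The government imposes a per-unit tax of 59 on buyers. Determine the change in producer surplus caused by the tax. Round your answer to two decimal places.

-289.08

Without the tax, 158 - 4.5Q = 40 + 4Q so Q* = 13.8824 and P* = 95.5294.
With the tax, buyers' net willingness to pay falls by 59: (158 - 59) - 4.5Q = 40 + 4Q, so Q_t = 6.9412. Buyers pay P_b = 126.7647; sellers receive P_s = P_b - 59 = 67.7647.
Producers lose the trapezoid between P_s and P* out to Q_t plus the triangle from Q_t to Q*: change in PS = 96.3599 - 385.4394 = -289.0796.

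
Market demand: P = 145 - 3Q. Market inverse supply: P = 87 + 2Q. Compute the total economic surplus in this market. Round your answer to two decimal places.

336.40

Equilibrium: 145 - 3Q = 87 + 2Q, so Q* = 11.6 and P* = 110.2.
CS = (1/2)(11.6)(34.8) = 201.84 and PS = (1/2)(11.6)(23.2) = 134.56, so total surplus = 336.4.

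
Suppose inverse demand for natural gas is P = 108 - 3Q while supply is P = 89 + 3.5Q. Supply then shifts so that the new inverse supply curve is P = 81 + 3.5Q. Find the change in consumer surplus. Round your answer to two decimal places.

Initial equilibrium: Q_0 = 2.9231, P_0 = 99.2308; CS_0 = (1/2)(2.9231)(8.7692) = 12.8166, PS_0 = (1/2)(2.9231)(10.2308) = 14.9527.
New equilibrium: 108 - 3Q = 81 + 3.5Q gives Q_1 = 4.1538, P_1 = 95.5385; CS_1 = 25.8817, PS_1 = 30.1953.
Change in consumer surplus = 25.8817 - 12.8166 = 13.0651.

13.07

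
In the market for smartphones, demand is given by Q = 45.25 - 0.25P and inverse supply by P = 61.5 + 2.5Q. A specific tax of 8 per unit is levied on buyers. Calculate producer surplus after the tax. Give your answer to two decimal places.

367.82

Rewriting demand in inverse form: P = 181 - 4Q.
Without the tax, 181 - 4Q = 61.5 + 2.5Q so Q* = 18.3846 and P* = 107.4615.
With the tax, buyers' net willingness to pay falls by 8: (181 - 8) - 4Q = 61.5 + 2.5Q, so Q_t = 17.1538. Buyers pay P_b = 112.3846; sellers receive P_s = P_b - 8 = 104.3846.
PS = (1/2)(Q_t)(P_s - 61.5) = (1/2)(17.1538)(42.8846) = 367.818.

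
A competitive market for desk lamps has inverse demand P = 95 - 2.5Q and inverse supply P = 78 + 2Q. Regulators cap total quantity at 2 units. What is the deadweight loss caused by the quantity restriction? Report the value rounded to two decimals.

7.11

Without the quota, 95 - 2.5Q = 78 + 2Q gives Q* = 3.7778.
At Q = 2 the demand price is 95 - 2.5(2) = 90 and the supply price is 78 + 2(2) = 82.
DWL = (1/2)(gap between curves at 2) x (Q* - 2) = (1/2)(8)(1.7778) = 7.1111.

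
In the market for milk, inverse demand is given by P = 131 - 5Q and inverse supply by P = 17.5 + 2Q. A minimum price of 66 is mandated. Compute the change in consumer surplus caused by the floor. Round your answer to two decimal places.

Free-market equilibrium: 131 - 5Q = 17.5 + 2Q gives Q* = 16.2143, P* = 49.9286.
At the floor price 66, quantity demanded is (131 - 66)/5 = 13; demand is the short side, so Q = 13 trades at P = 66.
CS goes from (1/2)(16.2143)(81.0714) = 657.2577 to 422.5 (computed as (131 - 66)(13) - (1/2)(5)(13)^2), a change of -234.7577.

-234.76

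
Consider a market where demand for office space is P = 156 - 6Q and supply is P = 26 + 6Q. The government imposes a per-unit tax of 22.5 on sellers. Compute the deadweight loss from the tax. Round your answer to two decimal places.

Without the tax, 156 - 6Q = 26 + 6Q so Q* = 10.8333 and P* = 91.
With the tax, sellers need 22.5 more per unit: 156 - 6Q = 26 + 6Q + 22.5, so Q_t = 8.9583. Buyers pay P_b = 102.25; sellers receive P_s = P_b - 22.5 = 79.75.
The welfare triangle lost has base Q* - Q_t = 1.875 and height t = 22.5, so DWL = (1/2)(1.875)(22.5) = 21.0938.

21.09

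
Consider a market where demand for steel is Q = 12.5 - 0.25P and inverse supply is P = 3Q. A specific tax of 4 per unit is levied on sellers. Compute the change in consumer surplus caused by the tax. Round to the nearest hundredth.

-15.67

Rewriting demand in inverse form: P = 50 - 4Q.
Pre-tax equilibrium: 50 - 4Q = 3Q gives Q* = 7.1429, P* = 21.4286.
With the tax, sellers need 4 more per unit: 50 - 4Q = 3Q + 4, so Q_t = 6.5714. Buyers pay P_b = 23.7143; sellers receive P_s = P_b - 4 = 19.7143.
CS falls from (1/2)(7.1429)(28.5714) = 102.0408 to (1/2)(6.5714)(26.2857) = 86.3673, a change of -15.6735.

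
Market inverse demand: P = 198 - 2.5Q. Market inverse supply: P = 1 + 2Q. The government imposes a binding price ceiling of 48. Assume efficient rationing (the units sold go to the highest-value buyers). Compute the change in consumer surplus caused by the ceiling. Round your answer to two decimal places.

439.07

Free-market equilibrium: 198 - 2.5Q = 1 + 2Q gives Q* = 43.7778, P* = 88.5556.
At the ceiling price 48, quantity supplied is (48 - 1)/2 = 23.5; supply is the short side, so Q = 23.5 trades at P = 48.
CS goes from (1/2)(43.7778)(109.4444) = 2395.6173 to 2834.6875 (computed as (198 - 48)(23.5) - (1/2)(2.5)(23.5)^2), a change of 439.0702.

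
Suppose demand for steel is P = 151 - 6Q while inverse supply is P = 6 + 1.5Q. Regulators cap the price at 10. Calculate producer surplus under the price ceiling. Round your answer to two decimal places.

5.33

Without the control, 151 - 6Q = 6 + 1.5Q so Q* = 19.3333 and P* = 35.
At the ceiling price 10, quantity supplied is (10 - 6)/1.5 = 2.6667; supply is the short side, so Q = 2.6667 trades at P = 10.
PS is the triangle above supply below 10: (1/2)(2.6667)(10 - 6) = 5.3333.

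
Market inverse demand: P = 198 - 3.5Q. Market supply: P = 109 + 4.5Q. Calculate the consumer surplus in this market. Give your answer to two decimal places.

216.59

Set 198 - 3.5Q = 109 + 4.5Q, which gives 89 = 8Q, so Q* = 11.125 and P* = 198 - 3.5(11.125) = 159.0625.
The demand choke price is 198, so CS = (1/2)(Q*)(198 - P*) = (1/2)(11.125)(38.9375) = 216.5898.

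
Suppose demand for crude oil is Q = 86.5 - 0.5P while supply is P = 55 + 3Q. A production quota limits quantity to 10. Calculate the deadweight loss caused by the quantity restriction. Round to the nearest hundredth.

Rewriting demand in inverse form: P = 173 - 2Q.
Unrestricted equilibrium: Q* = (173 - 55)/(2 + 3) = 23.6.
At Q = 10 the demand price is 173 - 2(10) = 153 and the supply price is 55 + 3(10) = 85.
Deadweight loss is the triangle between the curves from 10 to 23.6: (1/2)(153 - 85)(23.6 - 10) = 462.4.

462.40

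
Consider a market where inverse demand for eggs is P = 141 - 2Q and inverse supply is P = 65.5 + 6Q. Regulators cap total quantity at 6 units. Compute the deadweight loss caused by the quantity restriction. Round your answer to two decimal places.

47.27

Without the quota, 141 - 2Q = 65.5 + 6Q gives Q* = 9.4375.
At Q = 6 the demand price is 141 - 2(6) = 129 and the supply price is 65.5 + 6(6) = 101.5.
Deadweight loss is the triangle between the curves from 6 to 9.4375: (1/2)(129 - 101.5)(9.4375 - 6) = 47.2656.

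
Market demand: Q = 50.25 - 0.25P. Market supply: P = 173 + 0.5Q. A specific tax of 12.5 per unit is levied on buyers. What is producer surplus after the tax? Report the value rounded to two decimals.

Rewriting demand in inverse form: P = 201 - 4Q.
Pre-tax equilibrium: 201 - 4Q = 173 + 0.5Q gives Q* = 6.2222, P* = 176.1111.
A tax on buyers shifts demand down by 12.5: (201 - 12.5) - 4Q = 173 + 0.5Q, so Q_t = 3.4444. Buyers pay P_b = 187.2222; sellers receive P_s = P_b - 12.5 = 174.7222.
Producer surplus is the triangle above supply below P_s: (1/2)(3.4444)(174.7222 - 173) = 2.966.

2.97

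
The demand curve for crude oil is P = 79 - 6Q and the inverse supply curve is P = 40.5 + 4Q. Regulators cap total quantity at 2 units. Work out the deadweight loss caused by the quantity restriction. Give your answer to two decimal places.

17.11

Without the quota, 79 - 6Q = 40.5 + 4Q gives Q* = 3.85.
At Q = 2 the demand price is 79 - 6(2) = 67 and the supply price is 40.5 + 4(2) = 48.5.
DWL = (1/2)(gap between curves at 2) x (Q* - 2) = (1/2)(18.5)(1.85) = 17.1125.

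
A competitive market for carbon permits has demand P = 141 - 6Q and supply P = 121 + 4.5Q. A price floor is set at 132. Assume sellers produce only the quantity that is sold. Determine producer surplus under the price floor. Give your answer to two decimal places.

Without the control, 141 - 6Q = 121 + 4.5Q so Q* = 1.9048 and P* = 129.5714.
At the floor price 132, quantity demanded is (141 - 132)/6 = 1.5; demand is the short side, so Q = 1.5 trades at P = 132.
The supply price at Q = 1.5 is 127.75. PS is the trapezoid between 132 and supply over [0, 1.5]: (1/2)[(132 - 121) + (132 - 127.75)](1.5) = 11.4375.

11.44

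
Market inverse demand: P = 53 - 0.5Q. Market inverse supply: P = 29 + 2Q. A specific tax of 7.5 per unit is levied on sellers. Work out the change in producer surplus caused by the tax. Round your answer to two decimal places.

Without the tax, 53 - 0.5Q = 29 + 2Q so Q* = 9.6 and P* = 48.2.
A tax on sellers shifts supply up by 7.5: 53 - 0.5Q = 29 + 2Q + 7.5, so Q_t = 6.6. Buyers pay P_b = 49.7; sellers receive P_s = P_b - 7.5 = 42.2.
Producers lose the trapezoid between P_s and P* out to Q_t plus the triangle from Q_t to Q*: change in PS = 43.56 - 92.16 = -48.6.

-48.60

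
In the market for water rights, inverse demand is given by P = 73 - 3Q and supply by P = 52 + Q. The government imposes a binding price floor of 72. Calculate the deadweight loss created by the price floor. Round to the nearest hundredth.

Without the control, 73 - 3Q = 52 + Q so Q* = 5.25 and P* = 57.25.
At the floor price 72, quantity demanded is (73 - 72)/3 = 0.3333; demand is the short side, so Q = 0.3333 trades at P = 72.
At Q = 0.3333 the demand price is 72 and the supply price is 52.3333. Deadweight loss is the triangle between the curves from 0.3333 to 5.25: (1/2)(72 - 52.3333)(5.25 - 0.3333) = 48.3472.

48.35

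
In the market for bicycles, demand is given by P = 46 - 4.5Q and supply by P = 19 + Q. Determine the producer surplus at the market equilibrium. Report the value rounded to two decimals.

Set 46 - 4.5Q = 19 + Q, which gives 27 = 5.5Q, so Q* = 4.9091 and P* = 46 - 4.5(4.9091) = 23.9091.
PS is the area between P* and the supply curve from 0 to Q*: (1/2)(4.9091)(4.9091) = 12.0496.

12.05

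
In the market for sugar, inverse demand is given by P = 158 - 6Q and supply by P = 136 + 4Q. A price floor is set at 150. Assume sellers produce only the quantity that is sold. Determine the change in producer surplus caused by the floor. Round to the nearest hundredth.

5.43

Free-market equilibrium: 158 - 6Q = 136 + 4Q gives Q* = 2.2, P* = 144.8.
At P = 150, buyers demand (158 - 150)/6 = 1.3333 while sellers would supply more, so the quantity traded is 1.3333 at price 150.
PS goes from (1/2)(2.2)(8.8) = 9.68 to 15.1111 (computed as (150 - 136)(1.3333) - (1/2)(4)(1.3333)^2), a change of 5.4311.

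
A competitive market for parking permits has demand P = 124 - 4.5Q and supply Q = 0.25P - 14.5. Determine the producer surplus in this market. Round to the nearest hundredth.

120.58

Rewriting supply in inverse form: P = 58 + 4Q.
Set 124 - 4.5Q = 58 + 4Q, which gives 66 = 8.5Q, so Q* = 7.7647 and P* = 124 - 4.5(7.7647) = 89.0588.
PS is the area between P* and the supply curve from 0 to Q*: (1/2)(7.7647)(31.0588) = 120.5813.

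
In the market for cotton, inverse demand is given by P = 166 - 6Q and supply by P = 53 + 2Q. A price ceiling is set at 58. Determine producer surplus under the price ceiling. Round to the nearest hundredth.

Free-market equilibrium: 166 - 6Q = 53 + 2Q gives Q* = 14.125, P* = 81.25.
At P = 58, sellers supply (58 - 53)/2 = 2.5 while buyers want more, so the quantity traded is 2.5 at price 58.
PS is the triangle above supply below 58: (1/2)(2.5)(58 - 53) = 6.25.

6.25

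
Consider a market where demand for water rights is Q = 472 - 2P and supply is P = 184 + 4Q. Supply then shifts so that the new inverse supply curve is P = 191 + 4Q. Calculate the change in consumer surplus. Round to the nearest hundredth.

-8.38

Rewriting demand in inverse form: P = 236 - 0.5Q.
Initial equilibrium: Q_0 = 11.5556, P_0 = 230.2222; CS_0 = (1/2)(11.5556)(5.7778) = 33.3827, PS_0 = (1/2)(11.5556)(46.2222) = 267.0617.
New equilibrium: 236 - 0.5Q = 191 + 4Q gives Q_1 = 10, P_1 = 231; CS_1 = 25, PS_1 = 200.
Change in consumer surplus = 25 - 33.3827 = -8.3827.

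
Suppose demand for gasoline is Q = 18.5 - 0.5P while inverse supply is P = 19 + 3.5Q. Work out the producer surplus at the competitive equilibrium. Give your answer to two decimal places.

18.74

Rewriting demand in inverse form: P = 37 - 2Q.
Set 37 - 2Q = 19 + 3.5Q, which gives 18 = 5.5Q, so Q* = 3.2727 and P* = 37 - 2(3.2727) = 30.4545.
PS is the area between P* and the supply curve from 0 to Q*: (1/2)(3.2727)(11.4545) = 18.7438.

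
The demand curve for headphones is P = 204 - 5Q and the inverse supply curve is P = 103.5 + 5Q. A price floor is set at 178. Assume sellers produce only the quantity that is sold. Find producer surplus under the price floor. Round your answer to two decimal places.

319.80

Without the control, 204 - 5Q = 103.5 + 5Q so Q* = 10.05 and P* = 153.75.
At P = 178, buyers demand (204 - 178)/5 = 5.2 while sellers would supply more, so the quantity traded is 5.2 at price 178.
The supply price at Q = 5.2 is 129.5. PS is the trapezoid between 178 and supply over [0, 5.2]: (1/2)[(178 - 103.5) + (178 - 129.5)](5.2) = 319.8.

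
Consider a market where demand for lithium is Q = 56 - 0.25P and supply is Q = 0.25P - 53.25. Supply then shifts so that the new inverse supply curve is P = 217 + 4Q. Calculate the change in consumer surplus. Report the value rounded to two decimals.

Rewriting demand in inverse form: P = 224 - 4Q.
Rewriting supply in inverse form: P = 213 + 4Q.
Initial equilibrium: Q_0 = 1.375, P_0 = 218.5; CS_0 = (1/2)(1.375)(5.5) = 3.7812, PS_0 = (1/2)(1.375)(5.5) = 3.7812.
New equilibrium: 224 - 4Q = 217 + 4Q gives Q_1 = 0.875, P_1 = 220.5; CS_1 = 1.5312, PS_1 = 1.5312.
Change in consumer surplus = 1.5312 - 3.7812 = -2.25.

-2.25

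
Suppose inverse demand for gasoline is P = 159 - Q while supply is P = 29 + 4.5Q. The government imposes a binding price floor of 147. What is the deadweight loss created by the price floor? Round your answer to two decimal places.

372.36

Free-market equilibrium: 159 - Q = 29 + 4.5Q gives Q* = 23.6364, P* = 135.3636.
At P = 147, buyers demand (159 - 147)/1 = 12 while sellers would supply more, so the quantity traded is 12 at price 147.
The lost-trades triangle has base Q* - 12 = 11.6364 and height equal to the gap between the curves at Q = 12, which is 147 - 83 = 64. DWL = (1/2)(11.6364)(64) = 372.3636.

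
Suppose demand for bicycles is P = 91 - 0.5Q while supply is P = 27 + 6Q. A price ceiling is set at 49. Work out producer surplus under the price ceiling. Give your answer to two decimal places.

40.33

Free-market equilibrium: 91 - 0.5Q = 27 + 6Q gives Q* = 9.8462, P* = 86.0769.
At the ceiling price 49, quantity supplied is (49 - 27)/6 = 3.6667; supply is the short side, so Q = 3.6667 trades at P = 49.
PS is the triangle above supply below 49: (1/2)(3.6667)(49 - 27) = 40.3333.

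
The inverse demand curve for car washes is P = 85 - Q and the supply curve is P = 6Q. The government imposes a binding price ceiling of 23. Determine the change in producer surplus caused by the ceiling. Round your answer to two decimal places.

-398.26

Free-market equilibrium: 85 - Q = 6Q gives Q* = 12.1429, P* = 72.8571.
At P = 23, sellers supply (23 - 0)/6 = 3.8333 while buyers want more, so the quantity traded is 3.8333 at price 23.
PS goes from (1/2)(12.1429)(72.8571) = 442.3469 to 44.0833 (computed as (23 - 0)(3.8333) - (1/2)(6)(3.8333)^2), a change of -398.2636.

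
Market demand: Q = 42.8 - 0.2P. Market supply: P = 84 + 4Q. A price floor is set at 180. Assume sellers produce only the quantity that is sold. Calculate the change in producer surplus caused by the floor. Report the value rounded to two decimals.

143.04

Rewriting demand in inverse form: P = 214 - 5Q.
Without the control, 214 - 5Q = 84 + 4Q so Q* = 14.4444 and P* = 141.7778.
At the floor price 180, quantity demanded is (214 - 180)/5 = 6.8; demand is the short side, so Q = 6.8 trades at P = 180.
PS goes from (1/2)(14.4444)(57.7778) = 417.284 to 560.32 (computed as (180 - 84)(6.8) - (1/2)(4)(6.8)^2), a change of 143.036.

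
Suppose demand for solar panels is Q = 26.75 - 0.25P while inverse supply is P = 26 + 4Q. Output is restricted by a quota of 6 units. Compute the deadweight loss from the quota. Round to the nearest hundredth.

68.06

Rewriting demand in inverse form: P = 107 - 4Q.
Unrestricted equilibrium: Q* = (107 - 26)/(4 + 4) = 10.125.
At Q = 6 the demand price is 107 - 4(6) = 83 and the supply price is 26 + 4(6) = 50.
DWL = (1/2)(gap between curves at 6) x (Q* - 6) = (1/2)(33)(4.125) = 68.0625.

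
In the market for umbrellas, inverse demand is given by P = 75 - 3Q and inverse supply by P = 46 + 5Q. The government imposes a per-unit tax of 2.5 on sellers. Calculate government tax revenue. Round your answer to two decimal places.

8.28

Without the tax, 75 - 3Q = 46 + 5Q so Q* = 3.625 and P* = 64.125.
A tax on sellers shifts supply up by 2.5: 75 - 3Q = 46 + 5Q + 2.5, so Q_t = 3.3125. Buyers pay P_b = 65.0625; sellers receive P_s = P_b - 2.5 = 62.5625.
Revenue is the tax times quantity traded: 2.5 x 3.3125 = 8.2812.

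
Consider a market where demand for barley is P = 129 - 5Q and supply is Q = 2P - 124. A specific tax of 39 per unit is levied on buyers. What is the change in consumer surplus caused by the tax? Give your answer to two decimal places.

-306.20

Rewriting supply in inverse form: P = 62 + 0.5Q.
Pre-tax equilibrium: 129 - 5Q = 62 + 0.5Q gives Q* = 12.1818, P* = 68.0909.
A tax on buyers shifts demand down by 39: (129 - 39) - 5Q = 62 + 0.5Q, so Q_t = 5.0909. Buyers pay P_b = 103.5455; sellers receive P_s = P_b - 39 = 64.5455.
CS falls from (1/2)(12.1818)(60.9091) = 370.9917 to (1/2)(5.0909)(25.4545) = 64.7934, a change of -306.1983.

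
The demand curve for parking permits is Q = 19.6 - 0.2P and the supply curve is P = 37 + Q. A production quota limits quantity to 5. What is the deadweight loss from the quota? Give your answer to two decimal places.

80.08

Rewriting demand in inverse form: P = 98 - 5Q.
Unrestricted equilibrium: Q* = (98 - 37)/(5 + 1) = 10.1667.
At Q = 5 the demand price is 98 - 5(5) = 73 and the supply price is 37 + (5) = 42.
Deadweight loss is the triangle between the curves from 5 to 10.1667: (1/2)(73 - 42)(10.1667 - 5) = 80.0833.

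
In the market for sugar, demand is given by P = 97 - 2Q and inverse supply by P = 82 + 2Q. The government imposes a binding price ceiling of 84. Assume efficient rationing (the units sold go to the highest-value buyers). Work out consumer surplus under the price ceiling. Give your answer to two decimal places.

12.00

Free-market equilibrium: 97 - 2Q = 82 + 2Q gives Q* = 3.75, P* = 89.5.
At the ceiling price 84, quantity supplied is (84 - 82)/2 = 1; supply is the short side, so Q = 1 trades at P = 84.
The demand price at Q = 1 is 95. CS is the trapezoid between demand and 84 over [0, 1]: (1/2)[(97 - 84) + (95 - 84)](1) = 12.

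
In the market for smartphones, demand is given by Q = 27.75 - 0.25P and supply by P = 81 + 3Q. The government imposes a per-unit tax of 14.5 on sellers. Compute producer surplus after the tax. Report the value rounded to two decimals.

Rewriting demand in inverse form: P = 111 - 4Q.
Pre-tax equilibrium: 111 - 4Q = 81 + 3Q gives Q* = 4.2857, P* = 93.8571.
With the tax, sellers need 14.5 more per unit: 111 - 4Q = 81 + 3Q + 14.5, so Q_t = 2.2143. Buyers pay P_b = 102.1429; sellers receive P_s = P_b - 14.5 = 87.6429.
Producer surplus is the triangle above supply below P_s: (1/2)(2.2143)(87.6429 - 81) = 7.3546.

7.35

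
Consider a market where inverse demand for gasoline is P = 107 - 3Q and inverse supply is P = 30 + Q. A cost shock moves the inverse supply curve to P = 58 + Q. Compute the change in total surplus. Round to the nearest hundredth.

-441.00

Initial equilibrium: Q_0 = 19.25, P_0 = 49.25; CS_0 = (1/2)(19.25)(57.75) = 555.8438, PS_0 = (1/2)(19.25)(19.25) = 185.2812.
New equilibrium: 107 - 3Q = 58 + Q gives Q_1 = 12.25, P_1 = 70.25; CS_1 = 225.0938, PS_1 = 75.0312.
Change in total surplus = (225.0938 + 75.0312) - (555.8438 + 185.2812) = -441.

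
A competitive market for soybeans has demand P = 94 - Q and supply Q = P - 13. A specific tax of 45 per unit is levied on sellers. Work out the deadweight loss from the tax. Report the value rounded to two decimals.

Rewriting supply in inverse form: P = 13 + Q.
Pre-tax equilibrium: 94 - Q = 13 + Q gives Q* = 40.5, P* = 53.5.
A tax on sellers shifts supply up by 45: 94 - Q = 13 + Q + 45, so Q_t = 18. Buyers pay P_b = 76; sellers receive P_s = P_b - 45 = 31.
Deadweight loss is the triangle between the curves from Q_t to Q*: (1/2)(40.5 - 18)(45) = 506.25.

506.25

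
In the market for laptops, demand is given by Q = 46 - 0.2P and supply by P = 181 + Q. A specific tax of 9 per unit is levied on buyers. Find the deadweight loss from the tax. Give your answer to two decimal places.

6.75

Rewriting demand in inverse form: P = 230 - 5Q.
Pre-tax equilibrium: 230 - 5Q = 181 + Q gives Q* = 8.1667, P* = 189.1667.
A tax on buyers shifts demand down by 9: (230 - 9) - 5Q = 181 + Q, so Q_t = 6.6667. Buyers pay P_b = 196.6667; sellers receive P_s = P_b - 9 = 187.6667.
The welfare triangle lost has base Q* - Q_t = 1.5 and height t = 9, so DWL = (1/2)(1.5)(9) = 6.75.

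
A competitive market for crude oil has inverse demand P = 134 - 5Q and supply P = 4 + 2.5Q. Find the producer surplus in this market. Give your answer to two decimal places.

Setting demand equal to supply, 130 = 7.5Q, so Q* = 17.3333 and P* = 47.3333.
The supply curve's price intercept is 4, so PS = (1/2)(Q*)(P* - 4) = (1/2)(17.3333)(43.3333) = 375.5556.

375.56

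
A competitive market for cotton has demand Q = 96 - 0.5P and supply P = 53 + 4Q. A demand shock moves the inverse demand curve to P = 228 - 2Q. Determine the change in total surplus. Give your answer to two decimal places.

942.00

Rewriting demand in inverse form: P = 192 - 2Q.
Initial equilibrium: Q_0 = 23.1667, P_0 = 145.6667; CS_0 = (1/2)(23.1667)(46.3333) = 536.6944, PS_0 = (1/2)(23.1667)(92.6667) = 1073.3889.
New equilibrium: 228 - 2Q = 53 + 4Q gives Q_1 = 29.1667, P_1 = 169.6667; CS_1 = 850.6944, PS_1 = 1701.3889.
Change in total surplus = (850.6944 + 1701.3889) - (536.6944 + 1073.3889) = 942.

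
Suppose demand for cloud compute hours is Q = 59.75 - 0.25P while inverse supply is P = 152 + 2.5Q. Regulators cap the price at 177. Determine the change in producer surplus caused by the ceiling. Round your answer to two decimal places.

Rewriting demand in inverse form: P = 239 - 4Q.
Free-market equilibrium: 239 - 4Q = 152 + 2.5Q gives Q* = 13.3846, P* = 185.4615.
At the ceiling price 177, quantity supplied is (177 - 152)/2.5 = 10; supply is the short side, so Q = 10 trades at P = 177.
PS goes from (1/2)(13.3846)(33.4615) = 223.9349 to 125 (computed as (177 - 152)(10) - (1/2)(2.5)(10)^2), a change of -98.9349.

-98.93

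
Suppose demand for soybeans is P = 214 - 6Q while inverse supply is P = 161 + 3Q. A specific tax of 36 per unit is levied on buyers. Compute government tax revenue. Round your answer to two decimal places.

Without the tax, 214 - 6Q = 161 + 3Q so Q* = 5.8889 and P* = 178.6667.
A tax on buyers shifts demand down by 36: (214 - 36) - 6Q = 161 + 3Q, so Q_t = 1.8889. Buyers pay P_b = 202.6667; sellers receive P_s = P_b - 36 = 166.6667.
Tax revenue = t x Q_t = 36 x 1.8889 = 68.

68.00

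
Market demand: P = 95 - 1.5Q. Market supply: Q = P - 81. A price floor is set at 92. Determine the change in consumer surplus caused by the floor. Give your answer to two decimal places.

-20.52

Rewriting supply in inverse form: P = 81 + Q.
Free-market equilibrium: 95 - 1.5Q = 81 + Q gives Q* = 5.6, P* = 86.6.
At P = 92, buyers demand (95 - 92)/1.5 = 2 while sellers would supply more, so the quantity traded is 2 at price 92.
CS goes from (1/2)(5.6)(8.4) = 23.52 to 3 (computed as (95 - 92)(2) - (1/2)(1.5)(2)^2), a change of -20.52.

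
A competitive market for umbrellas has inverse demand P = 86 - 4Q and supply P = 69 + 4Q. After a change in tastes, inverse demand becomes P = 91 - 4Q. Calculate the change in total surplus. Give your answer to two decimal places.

Initial equilibrium: Q_0 = 2.125, P_0 = 77.5; CS_0 = (1/2)(2.125)(8.5) = 9.0312, PS_0 = (1/2)(2.125)(8.5) = 9.0312.
New equilibrium: 91 - 4Q = 69 + 4Q gives Q_1 = 2.75, P_1 = 80; CS_1 = 15.125, PS_1 = 15.125.
Change in total surplus = (15.125 + 15.125) - (9.0312 + 9.0312) = 12.1875.

12.19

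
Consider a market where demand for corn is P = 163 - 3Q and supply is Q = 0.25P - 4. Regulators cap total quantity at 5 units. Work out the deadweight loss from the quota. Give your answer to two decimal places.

896.00

Rewriting supply in inverse form: P = 16 + 4Q.
Without the quota, 163 - 3Q = 16 + 4Q gives Q* = 21.
At Q = 5 the demand price is 163 - 3(5) = 148 and the supply price is 16 + 4(5) = 36.
Deadweight loss is the triangle between the curves from 5 to 21: (1/2)(148 - 36)(21 - 5) = 896.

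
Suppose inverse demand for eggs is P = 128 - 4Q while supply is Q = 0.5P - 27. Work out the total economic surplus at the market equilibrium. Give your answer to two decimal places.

Rewriting supply in inverse form: P = 54 + 2Q.
Set 128 - 4Q = 54 + 2Q, which gives 74 = 6Q, so Q* = 12.3333 and P* = 128 - 4(12.3333) = 78.6667.
CS = (1/2)(12.3333)(49.3333) = 304.2222 and PS = (1/2)(12.3333)(24.6667) = 152.1111, so total surplus = 456.3333.

456.33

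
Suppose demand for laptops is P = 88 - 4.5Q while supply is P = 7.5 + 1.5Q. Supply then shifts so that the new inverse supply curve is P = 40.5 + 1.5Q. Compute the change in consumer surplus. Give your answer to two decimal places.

Initial equilibrium: Q_0 = 13.4167, P_0 = 27.625; CS_0 = (1/2)(13.4167)(60.375) = 405.0156, PS_0 = (1/2)(13.4167)(20.125) = 135.0052.
New equilibrium: 88 - 4.5Q = 40.5 + 1.5Q gives Q_1 = 7.9167, P_1 = 52.375; CS_1 = 141.0156, PS_1 = 47.0052.
Change in consumer surplus = 141.0156 - 405.0156 = -264.

-264.00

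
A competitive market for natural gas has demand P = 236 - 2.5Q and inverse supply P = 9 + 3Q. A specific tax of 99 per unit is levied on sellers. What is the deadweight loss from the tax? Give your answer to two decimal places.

Without the tax, 236 - 2.5Q = 9 + 3Q so Q* = 41.2727 and P* = 132.8182.
A tax on sellers shifts supply up by 99: 236 - 2.5Q = 9 + 3Q + 99, so Q_t = 23.2727. Buyers pay P_b = 177.8182; sellers receive P_s = P_b - 99 = 78.8182.
Deadweight loss is the triangle between the curves from Q_t to Q*: (1/2)(41.2727 - 23.2727)(99) = 891.

891.00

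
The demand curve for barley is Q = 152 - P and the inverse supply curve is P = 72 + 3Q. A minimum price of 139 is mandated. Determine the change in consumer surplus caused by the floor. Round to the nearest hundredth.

Rewriting demand in inverse form: P = 152 - Q.
Without the control, 152 - Q = 72 + 3Q so Q* = 20 and P* = 132.
At P = 139, buyers demand (152 - 139)/1 = 13 while sellers would supply more, so the quantity traded is 13 at price 139.
CS goes from (1/2)(20)(20) = 200 to 84.5 (computed as (152 - 139)(13) - (1/2)(1)(13)^2), a change of -115.5.

-115.50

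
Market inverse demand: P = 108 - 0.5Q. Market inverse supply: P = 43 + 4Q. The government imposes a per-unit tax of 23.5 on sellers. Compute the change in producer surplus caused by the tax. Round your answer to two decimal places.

Without the tax, 108 - 0.5Q = 43 + 4Q so Q* = 14.4444 and P* = 100.7778.
With the tax, sellers need 23.5 more per unit: 108 - 0.5Q = 43 + 4Q + 23.5, so Q_t = 9.2222. Buyers pay P_b = 103.3889; sellers receive P_s = P_b - 23.5 = 79.8889.
Producers lose the trapezoid between P_s and P* out to Q_t plus the triangle from Q_t to Q*: change in PS = 170.0988 - 417.284 = -247.1852.

-247.19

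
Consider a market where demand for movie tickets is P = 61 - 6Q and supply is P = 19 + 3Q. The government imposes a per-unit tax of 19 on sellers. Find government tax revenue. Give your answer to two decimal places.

Without the tax, 61 - 6Q = 19 + 3Q so Q* = 4.6667 and P* = 33.
A tax on sellers shifts supply up by 19: 61 - 6Q = 19 + 3Q + 19, so Q_t = 2.5556. Buyers pay P_b = 45.6667; sellers receive P_s = P_b - 19 = 26.6667.
Tax revenue = t x Q_t = 19 x 2.5556 = 48.5556.

48.56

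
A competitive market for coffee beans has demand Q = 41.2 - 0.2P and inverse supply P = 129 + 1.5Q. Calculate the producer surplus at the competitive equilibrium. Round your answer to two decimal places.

Rewriting demand in inverse form: P = 206 - 5Q.
Equilibrium: 206 - 5Q = 129 + 1.5Q, so Q* = 11.8462 and P* = 146.7692.
Producer surplus is the triangle above supply below P*: (1/2)(11.8462)(146.7692 - 129) = (1/2)(11.8462)(17.7692) = 105.2485.

105.25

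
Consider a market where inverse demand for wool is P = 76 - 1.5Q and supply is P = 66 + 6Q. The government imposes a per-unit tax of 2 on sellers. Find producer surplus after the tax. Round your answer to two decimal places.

3.41

Without the tax, 76 - 1.5Q = 66 + 6Q so Q* = 1.3333 and P* = 74.
With the tax, sellers need 2 more per unit: 76 - 1.5Q = 66 + 6Q + 2, so Q_t = 1.0667. Buyers pay P_b = 74.4; sellers receive P_s = P_b - 2 = 72.4.
Producer surplus is the triangle above supply below P_s: (1/2)(1.0667)(72.4 - 66) = 3.4133.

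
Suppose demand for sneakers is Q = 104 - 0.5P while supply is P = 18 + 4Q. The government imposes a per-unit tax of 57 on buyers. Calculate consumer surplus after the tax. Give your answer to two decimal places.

Rewriting demand in inverse form: P = 208 - 2Q.
Pre-tax equilibrium: 208 - 2Q = 18 + 4Q gives Q* = 31.6667, P* = 144.6667.
With the tax, buyers' net willingness to pay falls by 57: (208 - 57) - 2Q = 18 + 4Q, so Q_t = 22.1667. Buyers pay P_b = 163.6667; sellers receive P_s = P_b - 57 = 106.6667.
Consumer surplus is the triangle under demand above P_b: (1/2)(22.1667)(208 - 163.6667) = 491.3611.

491.36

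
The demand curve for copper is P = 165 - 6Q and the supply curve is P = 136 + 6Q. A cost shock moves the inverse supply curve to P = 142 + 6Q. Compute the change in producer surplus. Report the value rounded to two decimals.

Initial equilibrium: Q_0 = 2.4167, P_0 = 150.5; CS_0 = (1/2)(2.4167)(14.5) = 17.5208, PS_0 = (1/2)(2.4167)(14.5) = 17.5208.
New equilibrium: 165 - 6Q = 142 + 6Q gives Q_1 = 1.9167, P_1 = 153.5; CS_1 = 11.0208, PS_1 = 11.0208.
Change in producer surplus = 11.0208 - 17.5208 = -6.5.

-6.50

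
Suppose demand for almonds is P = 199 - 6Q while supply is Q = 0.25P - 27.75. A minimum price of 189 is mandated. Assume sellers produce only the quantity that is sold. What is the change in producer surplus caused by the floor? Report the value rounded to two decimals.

-30.44

Rewriting supply in inverse form: P = 111 + 4Q.
Without the control, 199 - 6Q = 111 + 4Q so Q* = 8.8 and P* = 146.2.
At the floor price 189, quantity demanded is (199 - 189)/6 = 1.6667; demand is the short side, so Q = 1.6667 trades at P = 189.
PS goes from (1/2)(8.8)(35.2) = 154.88 to 124.4444 (computed as (189 - 111)(1.6667) - (1/2)(4)(1.6667)^2), a change of -30.4356.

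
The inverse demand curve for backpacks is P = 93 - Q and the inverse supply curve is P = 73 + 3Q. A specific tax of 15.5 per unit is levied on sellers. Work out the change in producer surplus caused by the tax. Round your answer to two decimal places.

-35.60

Without the tax, 93 - Q = 73 + 3Q so Q* = 5 and P* = 88.
A tax on sellers shifts supply up by 15.5: 93 - Q = 73 + 3Q + 15.5, so Q_t = 1.125. Buyers pay P_b = 91.875; sellers receive P_s = P_b - 15.5 = 76.375.
PS falls from (1/2)(5)(15) = 37.5 to (1/2)(1.125)(3.375) = 1.8984, a change of -35.6016.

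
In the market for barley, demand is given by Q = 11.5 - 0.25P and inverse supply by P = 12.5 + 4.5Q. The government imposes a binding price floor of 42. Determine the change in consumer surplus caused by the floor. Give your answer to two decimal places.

-29.07

Rewriting demand in inverse form: P = 46 - 4Q.
Without the control, 46 - 4Q = 12.5 + 4.5Q so Q* = 3.9412 and P* = 30.2353.
At the floor price 42, quantity demanded is (46 - 42)/4 = 1; demand is the short side, so Q = 1 trades at P = 42.
CS goes from (1/2)(3.9412)(15.7647) = 31.0657 to 2 (computed as (46 - 42)(1) - (1/2)(4)(1)^2), a change of -29.0657.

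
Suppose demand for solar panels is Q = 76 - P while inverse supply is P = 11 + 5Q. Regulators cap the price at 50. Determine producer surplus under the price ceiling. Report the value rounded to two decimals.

152.10

Rewriting demand in inverse form: P = 76 - Q.
Without the control, 76 - Q = 11 + 5Q so Q* = 10.8333 and P* = 65.1667.
At P = 50, sellers supply (50 - 11)/5 = 7.8 while buyers want more, so the quantity traded is 7.8 at price 50.
PS is the triangle above supply below 50: (1/2)(7.8)(50 - 11) = 152.1.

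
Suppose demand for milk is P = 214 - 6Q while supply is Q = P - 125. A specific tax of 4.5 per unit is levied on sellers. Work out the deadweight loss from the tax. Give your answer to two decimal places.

1.45

Rewriting supply in inverse form: P = 125 + Q.
Pre-tax equilibrium: 214 - 6Q = 125 + Q gives Q* = 12.7143, P* = 137.7143.
A tax on sellers shifts supply up by 4.5: 214 - 6Q = 125 + Q + 4.5, so Q_t = 12.0714. Buyers pay P_b = 141.5714; sellers receive P_s = P_b - 4.5 = 137.0714.
Deadweight loss is the triangle between the curves from Q_t to Q*: (1/2)(12.7143 - 12.0714)(4.5) = 1.4464.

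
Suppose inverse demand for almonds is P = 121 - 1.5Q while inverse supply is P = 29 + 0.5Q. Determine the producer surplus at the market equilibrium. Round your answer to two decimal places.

Equilibrium: 121 - 1.5Q = 29 + 0.5Q, so Q* = 46 and P* = 52.
PS is the area between P* and the supply curve from 0 to Q*: (1/2)(46)(23) = 529.

529.00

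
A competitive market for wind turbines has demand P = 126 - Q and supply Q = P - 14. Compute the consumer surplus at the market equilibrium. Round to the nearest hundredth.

Rewriting supply in inverse form: P = 14 + Q.
Equilibrium: 126 - Q = 14 + Q, so Q* = 56 and P* = 70.
The demand choke price is 126, so CS = (1/2)(Q*)(126 - P*) = (1/2)(56)(56) = 1568.

1568.00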